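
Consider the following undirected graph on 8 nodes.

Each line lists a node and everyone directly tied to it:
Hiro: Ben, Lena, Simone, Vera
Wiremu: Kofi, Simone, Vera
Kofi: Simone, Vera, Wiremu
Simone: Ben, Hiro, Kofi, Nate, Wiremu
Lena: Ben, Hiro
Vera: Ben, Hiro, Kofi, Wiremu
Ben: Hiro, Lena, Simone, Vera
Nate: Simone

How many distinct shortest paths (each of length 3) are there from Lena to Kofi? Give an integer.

4

The shortest distance is 3. The length-3 paths are: Lena–Hiro–Simone–Kofi; Lena–Ben–Simone–Kofi; Lena–Hiro–Vera–Kofi; Lena–Ben–Vera–Kofi.
That gives 4 distinct shortest paths.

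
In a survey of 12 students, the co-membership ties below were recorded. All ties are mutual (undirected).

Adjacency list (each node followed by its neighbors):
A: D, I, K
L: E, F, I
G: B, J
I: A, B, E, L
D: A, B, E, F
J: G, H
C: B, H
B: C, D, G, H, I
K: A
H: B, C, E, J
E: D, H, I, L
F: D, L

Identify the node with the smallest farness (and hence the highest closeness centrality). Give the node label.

B

Farness (sum of distances to all others) for each node — A:24, B:18, C:25, D:19, E:20, F:26, G:26, H:22, I:19, J:30, K:34, L:23.
The smallest farness is 18, for B, so B has the highest closeness.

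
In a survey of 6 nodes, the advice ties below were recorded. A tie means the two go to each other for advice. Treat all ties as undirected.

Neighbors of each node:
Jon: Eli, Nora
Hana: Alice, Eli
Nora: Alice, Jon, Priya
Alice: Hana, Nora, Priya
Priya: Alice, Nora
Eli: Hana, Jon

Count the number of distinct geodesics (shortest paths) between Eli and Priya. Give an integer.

2

The shortest distance is 3. The length-3 paths are: Eli–Hana–Alice–Priya; Eli–Jon–Nora–Priya.
That gives 2 distinct shortest paths.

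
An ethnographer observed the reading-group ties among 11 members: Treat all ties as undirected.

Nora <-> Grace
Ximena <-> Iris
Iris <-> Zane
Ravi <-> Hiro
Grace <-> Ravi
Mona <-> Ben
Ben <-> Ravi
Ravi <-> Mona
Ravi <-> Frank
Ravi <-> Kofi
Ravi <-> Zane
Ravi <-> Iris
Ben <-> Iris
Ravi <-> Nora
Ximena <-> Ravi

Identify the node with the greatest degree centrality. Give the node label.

Ravi

Degrees — Ben:3, Frank:1, Grace:2, Hiro:1, Iris:4, Kofi:1, Mona:2, Nora:2, Ravi:10, Ximena:2, Zane:2.
The maximum is 10, attained only by Ravi.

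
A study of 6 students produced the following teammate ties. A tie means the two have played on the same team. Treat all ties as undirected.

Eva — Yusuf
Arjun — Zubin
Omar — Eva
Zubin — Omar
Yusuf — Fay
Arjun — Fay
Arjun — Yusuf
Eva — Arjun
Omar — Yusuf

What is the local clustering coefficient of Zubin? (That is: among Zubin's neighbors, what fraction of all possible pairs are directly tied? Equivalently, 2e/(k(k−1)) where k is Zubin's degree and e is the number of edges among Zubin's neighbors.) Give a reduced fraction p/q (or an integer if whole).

Zubin's neighbors: Arjun and Omar (k = 2).
Possible neighbor pairs: C(2,2) = 1. Edges among them: none → e = 0.
Clustering(Zubin) = 0/1.

0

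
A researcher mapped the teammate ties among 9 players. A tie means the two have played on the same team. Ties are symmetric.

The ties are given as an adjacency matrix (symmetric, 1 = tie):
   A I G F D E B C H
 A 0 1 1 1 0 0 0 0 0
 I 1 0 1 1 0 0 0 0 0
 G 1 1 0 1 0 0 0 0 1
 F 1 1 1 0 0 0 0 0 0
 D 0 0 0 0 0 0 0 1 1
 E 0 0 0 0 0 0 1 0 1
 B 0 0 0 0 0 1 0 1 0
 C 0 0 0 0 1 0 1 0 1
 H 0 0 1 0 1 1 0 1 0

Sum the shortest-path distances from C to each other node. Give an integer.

16

Distances from C: A:3, B:1, D:1, E:2, F:3, G:2, H:1, I:3.
Sum = 3 + 1 + 1 + 2 + 3 + 2 + 1 + 3 = 16.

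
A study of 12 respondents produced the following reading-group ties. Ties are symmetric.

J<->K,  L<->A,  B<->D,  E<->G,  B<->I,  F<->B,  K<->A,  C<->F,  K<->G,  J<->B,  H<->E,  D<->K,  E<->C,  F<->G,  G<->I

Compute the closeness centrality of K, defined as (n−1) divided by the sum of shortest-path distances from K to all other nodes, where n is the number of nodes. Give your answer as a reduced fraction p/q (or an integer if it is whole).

11/20

Distances from K: A:1, B:2, C:3, D:1, E:2, F:2, G:1, H:3, I:2, J:1, L:2. Sum = 20.
n = 12, so closeness = 11/20.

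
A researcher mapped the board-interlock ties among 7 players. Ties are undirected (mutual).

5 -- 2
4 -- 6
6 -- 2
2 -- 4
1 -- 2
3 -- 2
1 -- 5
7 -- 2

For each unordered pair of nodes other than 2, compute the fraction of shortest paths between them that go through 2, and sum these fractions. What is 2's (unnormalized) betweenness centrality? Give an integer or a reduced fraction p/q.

13

Pairs whose geodesics pass through 2 — 6–3: 1; 6–7: 1; 6–5: 1; 6–1: 1; 4–3: 1; 4–7: 1; 4–5: 1; 4–1: 1; 3–7: 1; 3–5: 1; 3–1: 1; 7–5: 1; 7–1: 1.
All other pairs contribute 0.
Summing the contributions gives betweenness(2) = 13.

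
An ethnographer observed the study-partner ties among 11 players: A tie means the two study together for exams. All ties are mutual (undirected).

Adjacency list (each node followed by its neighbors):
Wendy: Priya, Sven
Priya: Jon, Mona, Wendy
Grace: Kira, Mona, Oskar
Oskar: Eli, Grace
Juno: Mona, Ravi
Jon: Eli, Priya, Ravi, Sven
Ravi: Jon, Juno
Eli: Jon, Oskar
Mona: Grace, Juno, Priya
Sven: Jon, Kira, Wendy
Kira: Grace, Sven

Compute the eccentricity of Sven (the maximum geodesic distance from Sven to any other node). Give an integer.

3

Distances from Sven: Eli:2, Grace:2, Jon:1, Juno:3, Kira:1, Mona:3, Oskar:3, Priya:2, Ravi:2, Wendy:1.
The largest is 3 (to Mona, Oskar, and Juno), so the eccentricity of Sven is 3.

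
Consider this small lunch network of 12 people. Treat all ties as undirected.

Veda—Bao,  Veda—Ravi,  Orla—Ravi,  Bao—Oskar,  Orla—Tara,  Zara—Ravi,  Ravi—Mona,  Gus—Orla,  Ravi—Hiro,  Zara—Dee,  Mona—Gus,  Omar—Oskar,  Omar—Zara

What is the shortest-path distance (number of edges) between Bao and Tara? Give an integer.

One shortest route is Bao – Veda – Ravi – Orla – Tara, which uses 4 edges, and at distance 3 from Bao we only reach {Hiro, Mona, Orla, Zara}, which does not include Tara. So d(Bao,Tara) = 4.

4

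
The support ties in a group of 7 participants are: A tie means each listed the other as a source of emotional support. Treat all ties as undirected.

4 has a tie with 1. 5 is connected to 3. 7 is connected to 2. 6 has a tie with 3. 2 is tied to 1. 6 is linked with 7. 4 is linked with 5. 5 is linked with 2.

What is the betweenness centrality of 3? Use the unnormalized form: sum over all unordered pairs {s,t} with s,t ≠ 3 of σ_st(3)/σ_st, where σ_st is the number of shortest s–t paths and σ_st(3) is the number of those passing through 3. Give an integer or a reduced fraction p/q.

Pairs whose geodesics pass through 3 — 4–6: 1; 6–5: 1.
All other pairs contribute 0.
Summing the contributions gives betweenness(3) = 2.

2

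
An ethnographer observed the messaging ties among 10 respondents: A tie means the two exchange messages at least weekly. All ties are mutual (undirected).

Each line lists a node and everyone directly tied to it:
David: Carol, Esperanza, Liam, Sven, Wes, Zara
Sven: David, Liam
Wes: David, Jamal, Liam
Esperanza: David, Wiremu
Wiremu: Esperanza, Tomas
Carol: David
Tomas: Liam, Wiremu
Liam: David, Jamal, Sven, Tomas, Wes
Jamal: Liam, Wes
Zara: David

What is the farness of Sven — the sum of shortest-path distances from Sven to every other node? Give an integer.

Distances from Sven: Carol:2, David:1, Esperanza:2, Jamal:2, Liam:1, Tomas:2, Wes:2, Wiremu:3, Zara:2.
Sum = 2 + 1 + 2 + 2 + 1 + 2 + 2 + 3 + 2 = 17.

17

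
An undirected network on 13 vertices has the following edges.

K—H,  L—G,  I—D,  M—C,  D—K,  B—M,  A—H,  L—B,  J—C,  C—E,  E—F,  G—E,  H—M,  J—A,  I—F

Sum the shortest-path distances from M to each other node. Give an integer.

Distances from M: A:2, B:1, C:1, D:3, E:2, F:3, G:3, H:1, I:4, J:2, K:2, L:2.
Sum = 2 + 1 + 1 + 3 + 2 + 3 + 3 + 1 + 4 + 2 + 2 + 2 = 26.

26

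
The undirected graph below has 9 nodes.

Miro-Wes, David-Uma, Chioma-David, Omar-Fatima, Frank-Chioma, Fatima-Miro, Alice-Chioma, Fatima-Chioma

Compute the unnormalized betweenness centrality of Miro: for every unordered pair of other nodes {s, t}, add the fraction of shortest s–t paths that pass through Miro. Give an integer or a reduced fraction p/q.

Pairs whose geodesics pass through Miro — Omar–Wes: 1; Fatima–Wes: 1; Uma–Wes: 1; Chioma–Wes: 1; Wes–Alice: 1; Wes–David: 1; Wes–Frank: 1.
All other pairs contribute 0.
Summing the contributions gives betweenness(Miro) = 7.

7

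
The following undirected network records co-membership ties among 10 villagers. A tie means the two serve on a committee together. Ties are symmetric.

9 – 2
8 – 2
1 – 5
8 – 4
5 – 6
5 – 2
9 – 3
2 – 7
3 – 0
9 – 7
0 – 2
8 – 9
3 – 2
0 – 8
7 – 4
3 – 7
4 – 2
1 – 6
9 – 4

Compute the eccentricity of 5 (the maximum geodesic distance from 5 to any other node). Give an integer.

Distances from 5: 0:2, 1:1, 2:1, 3:2, 4:2, 6:1, 7:2, 8:2, 9:2.
The largest is 2 (to 7, 4, 0, 9, 3, and 8), so the eccentricity of 5 is 2.

2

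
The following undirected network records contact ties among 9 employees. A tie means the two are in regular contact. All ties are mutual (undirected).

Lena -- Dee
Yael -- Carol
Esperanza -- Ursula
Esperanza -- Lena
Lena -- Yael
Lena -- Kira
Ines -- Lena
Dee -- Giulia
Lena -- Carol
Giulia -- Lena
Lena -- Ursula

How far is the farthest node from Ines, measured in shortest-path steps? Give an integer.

2

Distances from Ines: Carol:2, Dee:2, Esperanza:2, Giulia:2, Kira:2, Lena:1, Ursula:2, Yael:2.
The largest is 2 (to Esperanza, Giulia, Kira, Yael, Carol, Dee, and Ursula), so the eccentricity of Ines is 2.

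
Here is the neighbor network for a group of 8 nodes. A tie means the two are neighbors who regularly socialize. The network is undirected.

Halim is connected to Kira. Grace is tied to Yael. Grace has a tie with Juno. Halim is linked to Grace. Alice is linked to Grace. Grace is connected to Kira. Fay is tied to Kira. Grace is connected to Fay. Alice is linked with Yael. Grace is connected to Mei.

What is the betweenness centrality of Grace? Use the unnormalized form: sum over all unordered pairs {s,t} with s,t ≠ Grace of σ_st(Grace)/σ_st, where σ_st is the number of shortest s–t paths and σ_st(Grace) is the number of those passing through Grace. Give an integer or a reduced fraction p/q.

35/2

Pairs whose geodesics pass through Grace — Yael–Fay: 1; Yael–Halim: 1; Yael–Kira: 1; Yael–Mei: 1; Yael–Juno: 1; Fay–Halim: 1/2; Fay–Alice: 1; Fay–Mei: 1; Fay–Juno: 1; Halim–Alice: 1; Halim–Mei: 1; Halim–Juno: 1; Alice–Kira: 1; Alice–Mei: 1 … (+4 more pairs).
All other pairs contribute 0.
Summing the contributions gives betweenness(Grace) = 35/2.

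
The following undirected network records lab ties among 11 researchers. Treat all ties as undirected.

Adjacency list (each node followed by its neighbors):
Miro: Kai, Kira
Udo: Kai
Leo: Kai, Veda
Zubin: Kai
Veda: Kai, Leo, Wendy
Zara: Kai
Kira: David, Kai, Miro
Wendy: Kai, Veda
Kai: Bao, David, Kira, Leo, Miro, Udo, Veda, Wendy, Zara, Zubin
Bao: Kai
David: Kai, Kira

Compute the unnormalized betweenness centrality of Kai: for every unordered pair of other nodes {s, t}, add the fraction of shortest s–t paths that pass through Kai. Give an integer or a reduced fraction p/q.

Pairs whose geodesics pass through Kai — Udo–David: 1; Udo–Leo: 1; Udo–Veda: 1; Udo–Miro: 1; Udo–Kira: 1; Udo–Zubin: 1; Udo–Zara: 1; Udo–Bao: 1; Udo–Wendy: 1; David–Leo: 1; David–Veda: 1; David–Miro: 1/2; David–Zubin: 1; David–Zara: 1 … (+27 more pairs).
All other pairs contribute 0.
Summing the contributions gives betweenness(Kai) = 40.

40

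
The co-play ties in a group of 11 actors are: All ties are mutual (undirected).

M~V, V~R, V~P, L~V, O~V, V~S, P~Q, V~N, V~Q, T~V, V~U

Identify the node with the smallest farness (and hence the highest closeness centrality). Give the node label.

Farness (sum of distances to all others) for each node — L:19, M:19, N:19, O:19, P:18, Q:18, R:19, S:19, T:19, U:19, V:10.
The smallest farness is 10, for V, so V has the highest closeness.

V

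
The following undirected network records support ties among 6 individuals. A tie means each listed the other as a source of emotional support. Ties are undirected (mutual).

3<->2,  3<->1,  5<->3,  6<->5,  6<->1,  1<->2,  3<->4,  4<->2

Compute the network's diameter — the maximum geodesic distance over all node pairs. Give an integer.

3

Eccentricity of each node (its greatest distance to any other): 1:2, 2:2, 3:2, 4:3, 5:2, 6:3.
The maximum eccentricity is 3, realized for instance by the pair 6–4 via 6 – 1 – 2 – 4. So the diameter is 3.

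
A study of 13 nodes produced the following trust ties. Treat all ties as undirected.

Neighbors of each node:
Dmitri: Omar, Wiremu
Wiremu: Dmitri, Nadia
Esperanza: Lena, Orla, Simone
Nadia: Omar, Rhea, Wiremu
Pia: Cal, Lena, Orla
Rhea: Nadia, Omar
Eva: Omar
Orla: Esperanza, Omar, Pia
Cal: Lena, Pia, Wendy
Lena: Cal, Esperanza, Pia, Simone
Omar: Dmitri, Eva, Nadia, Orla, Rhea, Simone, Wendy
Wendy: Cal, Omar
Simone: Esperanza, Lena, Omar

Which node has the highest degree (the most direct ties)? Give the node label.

Degrees — Cal:3, Dmitri:2, Esperanza:3, Eva:1, Lena:4, Nadia:3, Omar:7, Orla:3, Pia:3, Rhea:2, Simone:3, Wendy:2, Wiremu:2.
The maximum is 7, attained only by Omar.

Omar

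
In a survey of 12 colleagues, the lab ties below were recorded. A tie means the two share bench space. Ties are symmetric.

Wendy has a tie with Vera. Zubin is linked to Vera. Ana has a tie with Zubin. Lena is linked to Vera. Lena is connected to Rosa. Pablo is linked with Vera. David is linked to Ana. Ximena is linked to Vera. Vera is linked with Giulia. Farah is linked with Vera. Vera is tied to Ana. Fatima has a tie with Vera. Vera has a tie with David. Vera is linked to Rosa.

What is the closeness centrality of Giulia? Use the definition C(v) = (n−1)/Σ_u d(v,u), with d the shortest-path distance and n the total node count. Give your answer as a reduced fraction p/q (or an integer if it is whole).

11/21

Distances from Giulia: Ana:2, David:2, Farah:2, Fatima:2, Lena:2, Pablo:2, Rosa:2, Vera:1, Wendy:2, Ximena:2, Zubin:2. Sum = 21.
n = 12, so closeness = 11/21.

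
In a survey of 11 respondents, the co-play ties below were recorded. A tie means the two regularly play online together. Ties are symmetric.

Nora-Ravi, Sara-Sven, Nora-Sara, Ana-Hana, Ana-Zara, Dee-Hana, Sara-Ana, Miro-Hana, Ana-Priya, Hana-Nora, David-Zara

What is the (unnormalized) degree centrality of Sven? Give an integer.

1

Sven is directly tied to Sara. That is 1 neighbor, so the degree of Sven is 1.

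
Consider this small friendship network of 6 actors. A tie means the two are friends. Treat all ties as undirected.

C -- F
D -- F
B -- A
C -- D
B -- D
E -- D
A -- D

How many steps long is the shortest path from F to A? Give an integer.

2

One shortest route is F – D – A, which uses 2 edges, and F and A are not directly tied, so nothing shorter exists. So d(F,A) = 2.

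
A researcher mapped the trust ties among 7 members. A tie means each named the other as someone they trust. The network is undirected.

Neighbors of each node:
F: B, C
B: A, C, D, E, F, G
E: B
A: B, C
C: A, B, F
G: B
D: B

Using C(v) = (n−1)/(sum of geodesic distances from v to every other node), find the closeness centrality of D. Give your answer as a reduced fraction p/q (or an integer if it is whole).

6/11

Distances from D: A:2, B:1, C:2, E:2, F:2, G:2. Sum = 11.
n = 7, so closeness = 6/11.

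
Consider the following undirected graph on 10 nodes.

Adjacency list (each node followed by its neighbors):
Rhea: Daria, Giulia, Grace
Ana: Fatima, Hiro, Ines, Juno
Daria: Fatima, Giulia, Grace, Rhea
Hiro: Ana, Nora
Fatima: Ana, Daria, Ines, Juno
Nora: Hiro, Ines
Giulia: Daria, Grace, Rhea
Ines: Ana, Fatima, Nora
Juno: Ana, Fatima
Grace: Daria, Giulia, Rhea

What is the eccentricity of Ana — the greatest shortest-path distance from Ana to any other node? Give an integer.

3

Distances from Ana: Daria:2, Fatima:1, Giulia:3, Grace:3, Hiro:1, Ines:1, Juno:1, Nora:2, Rhea:3.
The largest is 3 (to Grace, Rhea, and Giulia), so the eccentricity of Ana is 3.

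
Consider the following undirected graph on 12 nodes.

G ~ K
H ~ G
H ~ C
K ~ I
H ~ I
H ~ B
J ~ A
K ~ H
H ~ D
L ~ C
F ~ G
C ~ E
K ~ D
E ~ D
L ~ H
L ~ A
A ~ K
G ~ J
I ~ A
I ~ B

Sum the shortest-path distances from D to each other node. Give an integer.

Distances from D: A:2, B:2, C:2, E:1, F:3, G:2, H:1, I:2, J:3, K:1, L:2.
Sum = 2 + 2 + 2 + 1 + 3 + 2 + 1 + 2 + 3 + 1 + 2 = 21.

21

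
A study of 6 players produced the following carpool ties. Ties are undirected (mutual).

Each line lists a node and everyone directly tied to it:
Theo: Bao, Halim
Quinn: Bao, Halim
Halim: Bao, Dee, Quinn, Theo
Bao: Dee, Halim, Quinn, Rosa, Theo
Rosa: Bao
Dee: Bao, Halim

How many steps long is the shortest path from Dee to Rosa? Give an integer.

One shortest route is Dee – Bao – Rosa, which uses 2 edges, and Dee and Rosa are not directly tied, so nothing shorter exists. So d(Dee,Rosa) = 2.

2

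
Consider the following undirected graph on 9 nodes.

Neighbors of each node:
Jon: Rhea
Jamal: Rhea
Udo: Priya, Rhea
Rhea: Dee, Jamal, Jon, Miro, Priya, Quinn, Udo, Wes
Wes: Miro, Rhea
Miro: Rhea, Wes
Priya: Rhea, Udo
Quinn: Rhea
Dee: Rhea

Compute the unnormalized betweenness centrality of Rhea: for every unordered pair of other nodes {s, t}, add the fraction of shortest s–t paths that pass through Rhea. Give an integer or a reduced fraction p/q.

26

Pairs whose geodesics pass through Rhea — Wes–Jon: 1; Wes–Udo: 1; Wes–Jamal: 1; Wes–Quinn: 1; Wes–Dee: 1; Wes–Priya: 1; Jon–Udo: 1; Jon–Jamal: 1; Jon–Quinn: 1; Jon–Dee: 1; Jon–Miro: 1; Jon–Priya: 1; Udo–Jamal: 1; Udo–Quinn: 1 … (+12 more pairs).
All other pairs contribute 0.
Summing the contributions gives betweenness(Rhea) = 26.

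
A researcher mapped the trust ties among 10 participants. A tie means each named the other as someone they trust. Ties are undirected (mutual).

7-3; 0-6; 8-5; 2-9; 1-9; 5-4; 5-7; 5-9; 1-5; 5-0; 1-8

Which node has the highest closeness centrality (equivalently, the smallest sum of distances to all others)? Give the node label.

Farness (sum of distances to all others) for each node — 0:18, 1:17, 2:25, 3:26, 4:20, 5:12, 6:26, 7:18, 8:19, 9:17.
The smallest farness is 12, for 5, so 5 has the highest closeness.

5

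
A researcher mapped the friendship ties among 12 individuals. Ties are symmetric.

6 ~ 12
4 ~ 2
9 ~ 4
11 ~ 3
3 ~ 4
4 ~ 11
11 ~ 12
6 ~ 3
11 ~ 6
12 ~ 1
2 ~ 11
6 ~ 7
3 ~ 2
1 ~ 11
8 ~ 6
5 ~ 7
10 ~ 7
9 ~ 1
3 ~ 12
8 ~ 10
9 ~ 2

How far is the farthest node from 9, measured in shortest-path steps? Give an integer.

Distances from 9: 1:1, 2:1, 3:2, 4:1, 5:5, 6:3, 7:4, 8:4, 10:5, 11:2, 12:2.
The largest is 5 (to 10 and 5), so the eccentricity of 9 is 5.

5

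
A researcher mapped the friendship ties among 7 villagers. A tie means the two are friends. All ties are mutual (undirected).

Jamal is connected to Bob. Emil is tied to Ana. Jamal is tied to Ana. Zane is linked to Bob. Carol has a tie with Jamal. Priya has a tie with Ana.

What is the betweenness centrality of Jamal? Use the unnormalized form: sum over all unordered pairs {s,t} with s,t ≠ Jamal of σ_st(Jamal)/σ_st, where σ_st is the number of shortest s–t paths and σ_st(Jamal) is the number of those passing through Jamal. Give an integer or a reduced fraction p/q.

Pairs whose geodesics pass through Jamal — Ana–Zane: 1; Ana–Carol: 1; Ana–Bob: 1; Priya–Zane: 1; Priya–Carol: 1; Priya–Bob: 1; Zane–Emil: 1; Zane–Carol: 1; Emil–Carol: 1; Emil–Bob: 1; Carol–Bob: 1.
All other pairs contribute 0.
Summing the contributions gives betweenness(Jamal) = 11.

11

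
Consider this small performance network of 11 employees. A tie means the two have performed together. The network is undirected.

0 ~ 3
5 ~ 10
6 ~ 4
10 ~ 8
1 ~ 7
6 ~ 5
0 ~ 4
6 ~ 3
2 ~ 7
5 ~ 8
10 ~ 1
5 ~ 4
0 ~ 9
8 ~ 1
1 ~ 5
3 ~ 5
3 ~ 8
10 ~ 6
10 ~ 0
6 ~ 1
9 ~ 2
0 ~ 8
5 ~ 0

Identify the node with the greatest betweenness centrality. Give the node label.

Unnormalized betweenness of each node: 0:35/3, 1:19/2, 2:3/2, 3:3/4, 4:1/2, 5:14/3, 6:31/12, 7:15/4, 8:7/4, 9:19/4, 10:19/12.
0 has the largest value, 35/3, making it the main broker — the node through which the most shortest paths run.

0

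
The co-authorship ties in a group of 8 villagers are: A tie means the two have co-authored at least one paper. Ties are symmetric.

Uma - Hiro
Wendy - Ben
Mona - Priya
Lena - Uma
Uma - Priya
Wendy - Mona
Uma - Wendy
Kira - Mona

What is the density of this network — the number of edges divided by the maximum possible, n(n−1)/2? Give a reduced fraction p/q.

There are 8 edges and 8 nodes, so the maximum possible is C(8,2) = 28.
Density = 8/28 = 2/7.

2/7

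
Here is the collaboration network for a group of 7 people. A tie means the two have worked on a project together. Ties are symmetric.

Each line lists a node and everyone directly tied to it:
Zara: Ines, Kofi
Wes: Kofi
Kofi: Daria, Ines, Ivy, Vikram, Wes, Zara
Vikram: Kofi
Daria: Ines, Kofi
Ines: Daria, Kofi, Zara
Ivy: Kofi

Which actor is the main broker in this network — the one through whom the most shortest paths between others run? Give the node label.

Unnormalized betweenness of each node: Daria:0, Ines:1/2, Ivy:0, Kofi:25/2, Vikram:0, Wes:0, Zara:0.
Kofi has the largest value, 25/2, making it the main broker — the node through which the most shortest paths run.

Kofi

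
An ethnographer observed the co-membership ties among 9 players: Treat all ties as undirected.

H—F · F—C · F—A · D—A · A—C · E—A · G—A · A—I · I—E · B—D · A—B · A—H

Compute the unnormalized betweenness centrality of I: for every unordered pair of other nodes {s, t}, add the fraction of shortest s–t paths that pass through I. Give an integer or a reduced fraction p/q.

0

No shortest path between any pair of other nodes passes through I.
Summing the contributions gives betweenness(I) = 0.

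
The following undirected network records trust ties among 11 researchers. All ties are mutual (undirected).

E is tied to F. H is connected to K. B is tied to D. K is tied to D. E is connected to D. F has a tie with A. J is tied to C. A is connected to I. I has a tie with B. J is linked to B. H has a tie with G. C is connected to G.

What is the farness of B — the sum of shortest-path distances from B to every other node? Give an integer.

20

Distances from B: A:2, C:2, D:1, E:2, F:3, G:3, H:3, I:1, J:1, K:2.
Sum = 2 + 2 + 1 + 2 + 3 + 3 + 3 + 1 + 1 + 2 = 20.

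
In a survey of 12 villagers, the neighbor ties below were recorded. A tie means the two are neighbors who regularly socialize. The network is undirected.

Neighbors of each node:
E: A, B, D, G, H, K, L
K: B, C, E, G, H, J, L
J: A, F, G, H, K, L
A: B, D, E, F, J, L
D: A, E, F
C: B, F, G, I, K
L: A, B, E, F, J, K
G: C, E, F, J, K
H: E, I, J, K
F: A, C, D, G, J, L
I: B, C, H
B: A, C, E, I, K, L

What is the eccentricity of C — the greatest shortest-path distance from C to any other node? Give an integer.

2

Distances from C: A:2, B:1, D:2, E:2, F:1, G:1, H:2, I:1, J:2, K:1, L:2.
The largest is 2 (to H, J, E, L, D, and A), so the eccentricity of C is 2.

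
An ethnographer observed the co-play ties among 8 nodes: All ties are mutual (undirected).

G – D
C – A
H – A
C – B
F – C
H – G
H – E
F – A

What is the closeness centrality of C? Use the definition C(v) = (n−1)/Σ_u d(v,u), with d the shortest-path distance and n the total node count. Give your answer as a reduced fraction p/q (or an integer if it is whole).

7/15

Distances from C: A:1, B:1, D:4, E:3, F:1, G:3, H:2. Sum = 15.
n = 8, so closeness = 7/15.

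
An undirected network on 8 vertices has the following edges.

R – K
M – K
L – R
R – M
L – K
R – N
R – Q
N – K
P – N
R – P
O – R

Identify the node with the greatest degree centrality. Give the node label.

Degrees — K:4, L:2, M:2, N:3, O:1, P:2, Q:1, R:7.
The maximum is 7, attained only by R.

R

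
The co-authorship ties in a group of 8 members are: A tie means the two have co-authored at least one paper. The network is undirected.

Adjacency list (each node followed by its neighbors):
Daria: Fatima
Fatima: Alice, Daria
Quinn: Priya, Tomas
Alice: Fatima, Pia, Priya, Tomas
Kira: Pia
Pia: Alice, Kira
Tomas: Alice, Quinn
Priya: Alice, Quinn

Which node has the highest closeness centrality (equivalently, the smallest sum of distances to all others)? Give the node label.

Alice

Farness (sum of distances to all others) for each node — Alice:10, Daria:20, Fatima:14, Kira:20, Pia:14, Priya:14, Quinn:18, Tomas:14.
The smallest farness is 10, for Alice, so Alice has the highest closeness.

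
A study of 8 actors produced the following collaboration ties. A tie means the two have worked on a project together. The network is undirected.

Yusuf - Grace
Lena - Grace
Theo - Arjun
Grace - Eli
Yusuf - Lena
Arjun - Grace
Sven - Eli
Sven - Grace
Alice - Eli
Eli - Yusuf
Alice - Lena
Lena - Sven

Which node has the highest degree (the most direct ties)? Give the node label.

Grace

Degrees — Alice:2, Arjun:2, Eli:4, Grace:5, Lena:4, Sven:3, Theo:1, Yusuf:3.
The maximum is 5, attained only by Grace.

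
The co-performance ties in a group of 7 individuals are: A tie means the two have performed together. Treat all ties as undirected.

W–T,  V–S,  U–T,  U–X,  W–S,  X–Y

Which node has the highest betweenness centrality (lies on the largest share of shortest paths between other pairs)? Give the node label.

Unnormalized betweenness of each node: S:5, T:9, U:8, V:0, W:8, X:5, Y:0.
T has the largest value, 9, making it the main broker — the node through which the most shortest paths run.

T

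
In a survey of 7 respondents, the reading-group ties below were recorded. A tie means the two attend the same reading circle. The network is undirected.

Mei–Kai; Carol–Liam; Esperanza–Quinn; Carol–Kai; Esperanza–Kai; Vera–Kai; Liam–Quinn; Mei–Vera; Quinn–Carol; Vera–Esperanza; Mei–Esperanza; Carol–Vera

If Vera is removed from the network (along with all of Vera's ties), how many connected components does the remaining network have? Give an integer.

1

Vera's neighbors (Carol, Esperanza, Kai, and Mei) remain reachable from one another through other ties, so the rest of the network stays in one piece.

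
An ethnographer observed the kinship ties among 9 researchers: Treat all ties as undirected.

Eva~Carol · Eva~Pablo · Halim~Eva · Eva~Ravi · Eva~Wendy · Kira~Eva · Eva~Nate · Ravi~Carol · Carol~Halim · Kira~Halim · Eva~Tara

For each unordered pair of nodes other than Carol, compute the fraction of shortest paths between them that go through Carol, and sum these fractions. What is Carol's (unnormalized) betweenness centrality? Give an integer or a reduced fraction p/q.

1/2

Pairs whose geodesics pass through Carol — Ravi–Halim: 1/2.
All other pairs contribute 0.
Summing the contributions gives betweenness(Carol) = 1/2.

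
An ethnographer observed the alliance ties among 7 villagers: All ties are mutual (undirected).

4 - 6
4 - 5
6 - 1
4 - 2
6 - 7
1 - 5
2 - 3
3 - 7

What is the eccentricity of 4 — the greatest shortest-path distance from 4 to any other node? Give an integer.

2

Distances from 4: 1:2, 2:1, 3:2, 5:1, 6:1, 7:2.
The largest is 2 (to 3, 1, and 7), so the eccentricity of 4 is 2.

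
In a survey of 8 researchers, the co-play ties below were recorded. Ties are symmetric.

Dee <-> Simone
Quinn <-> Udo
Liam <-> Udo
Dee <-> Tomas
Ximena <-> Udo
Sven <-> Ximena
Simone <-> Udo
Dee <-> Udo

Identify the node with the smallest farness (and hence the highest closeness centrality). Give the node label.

Farness (sum of distances to all others) for each node — Dee:12, Liam:15, Quinn:15, Simone:13, Sven:19, Tomas:18, Udo:9, Ximena:13.
The smallest farness is 9, for Udo, so Udo has the highest closeness.

Udo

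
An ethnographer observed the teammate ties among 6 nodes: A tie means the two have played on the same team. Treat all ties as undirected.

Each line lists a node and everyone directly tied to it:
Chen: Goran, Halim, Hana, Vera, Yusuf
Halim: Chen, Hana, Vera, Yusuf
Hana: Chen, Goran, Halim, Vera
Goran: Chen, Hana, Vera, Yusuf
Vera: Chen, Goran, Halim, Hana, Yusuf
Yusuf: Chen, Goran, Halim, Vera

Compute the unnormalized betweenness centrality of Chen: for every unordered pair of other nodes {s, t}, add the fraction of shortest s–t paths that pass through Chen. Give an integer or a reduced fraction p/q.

Pairs whose geodesics pass through Chen — Hana–Yusuf: 1/4; Halim–Goran: 1/4.
All other pairs contribute 0.
Summing the contributions gives betweenness(Chen) = 1/2.

1/2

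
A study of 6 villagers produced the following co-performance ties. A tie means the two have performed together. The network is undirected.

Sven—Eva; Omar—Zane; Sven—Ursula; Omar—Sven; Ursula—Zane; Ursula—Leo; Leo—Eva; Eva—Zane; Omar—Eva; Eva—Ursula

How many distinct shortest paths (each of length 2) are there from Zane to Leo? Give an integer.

The shortest distance is 2. The length-2 paths are: Zane–Ursula–Leo; Zane–Eva–Leo.
That gives 2 distinct shortest paths.

2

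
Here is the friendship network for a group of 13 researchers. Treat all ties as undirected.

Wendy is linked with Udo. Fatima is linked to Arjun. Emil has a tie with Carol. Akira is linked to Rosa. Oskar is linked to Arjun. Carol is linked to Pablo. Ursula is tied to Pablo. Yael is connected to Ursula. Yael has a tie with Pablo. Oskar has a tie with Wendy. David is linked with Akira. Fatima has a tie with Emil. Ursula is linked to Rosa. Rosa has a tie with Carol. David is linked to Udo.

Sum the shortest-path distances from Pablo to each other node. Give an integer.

Distances from Pablo: Akira:3, Arjun:4, Carol:1, David:4, Emil:2, Fatima:3, Oskar:5, Rosa:2, Udo:5, Ursula:1, Wendy:6, Yael:1.
Sum = 3 + 4 + 1 + 4 + 2 + 3 + 5 + 2 + 5 + 1 + 6 + 1 = 37.

37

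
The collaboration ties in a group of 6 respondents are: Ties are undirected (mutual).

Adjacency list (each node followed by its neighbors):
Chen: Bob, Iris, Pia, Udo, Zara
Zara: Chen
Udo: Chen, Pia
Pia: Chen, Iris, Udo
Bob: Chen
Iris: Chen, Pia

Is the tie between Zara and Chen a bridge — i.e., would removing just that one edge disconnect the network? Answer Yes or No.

Without the Zara–Chen edge there is no alternate route between Zara and Chen, so the network disconnects. It is a bridge.

Yes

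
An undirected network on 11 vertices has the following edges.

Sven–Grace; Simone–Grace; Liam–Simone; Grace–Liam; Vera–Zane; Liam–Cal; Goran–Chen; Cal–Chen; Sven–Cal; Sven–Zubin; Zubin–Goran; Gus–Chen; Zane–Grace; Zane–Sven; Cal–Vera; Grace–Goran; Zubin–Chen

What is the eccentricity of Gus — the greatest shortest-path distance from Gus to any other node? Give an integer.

Distances from Gus: Cal:2, Chen:1, Goran:2, Grace:3, Liam:3, Simone:4, Sven:3, Vera:3, Zane:4, Zubin:2.
The largest is 4 (to Zane and Simone), so the eccentricity of Gus is 4.

4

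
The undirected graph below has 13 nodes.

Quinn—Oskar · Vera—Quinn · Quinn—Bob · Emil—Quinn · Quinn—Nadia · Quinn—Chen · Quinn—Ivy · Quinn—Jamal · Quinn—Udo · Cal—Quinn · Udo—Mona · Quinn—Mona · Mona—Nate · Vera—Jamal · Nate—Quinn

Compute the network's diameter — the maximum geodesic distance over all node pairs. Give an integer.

Eccentricity of each node (its greatest distance to any other): Bob:2, Cal:2, Chen:2, Emil:2, Ivy:2, Jamal:2, Mona:2, Nadia:2, Nate:2, Oskar:2, Quinn:1, Udo:2, Vera:2.
The maximum eccentricity is 2, realized for instance by the pair Mona–Ivy via Mona – Quinn – Ivy. So the diameter is 2.

2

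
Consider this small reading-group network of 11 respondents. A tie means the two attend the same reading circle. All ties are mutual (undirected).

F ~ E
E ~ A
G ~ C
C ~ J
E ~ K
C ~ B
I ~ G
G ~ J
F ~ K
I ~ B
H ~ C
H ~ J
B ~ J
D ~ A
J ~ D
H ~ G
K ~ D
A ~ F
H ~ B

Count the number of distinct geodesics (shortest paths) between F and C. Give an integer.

The shortest distance is 4. The length-4 paths are: F–A–D–J–C; F–K–D–J–C.
That gives 2 distinct shortest paths.

2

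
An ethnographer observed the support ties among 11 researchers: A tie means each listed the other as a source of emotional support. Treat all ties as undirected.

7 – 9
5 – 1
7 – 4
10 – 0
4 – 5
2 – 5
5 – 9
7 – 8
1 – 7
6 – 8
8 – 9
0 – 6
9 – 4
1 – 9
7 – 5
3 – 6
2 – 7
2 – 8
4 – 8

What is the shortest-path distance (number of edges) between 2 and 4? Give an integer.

2

One shortest route is 2 – 5 – 4, which uses 2 edges, and 2 and 4 are not directly tied, so nothing shorter exists. So d(2,4) = 2.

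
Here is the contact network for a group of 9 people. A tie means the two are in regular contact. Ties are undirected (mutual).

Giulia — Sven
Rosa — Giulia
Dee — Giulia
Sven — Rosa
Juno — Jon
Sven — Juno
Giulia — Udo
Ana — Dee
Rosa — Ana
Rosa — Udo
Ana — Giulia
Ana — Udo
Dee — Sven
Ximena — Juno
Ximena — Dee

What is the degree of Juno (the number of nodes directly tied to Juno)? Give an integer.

3

Juno is directly tied to Jon, Sven, and Ximena. That is 3 neighbors, so the degree of Juno is 3.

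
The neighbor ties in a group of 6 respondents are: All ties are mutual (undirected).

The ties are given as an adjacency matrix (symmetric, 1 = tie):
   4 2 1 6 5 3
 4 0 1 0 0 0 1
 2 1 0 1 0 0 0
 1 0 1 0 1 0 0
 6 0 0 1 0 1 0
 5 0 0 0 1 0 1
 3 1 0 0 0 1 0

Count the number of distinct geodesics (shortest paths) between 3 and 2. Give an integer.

1

The shortest distance is 2, and the only length-2 path is 3–4–2. So there is exactly 1 shortest path.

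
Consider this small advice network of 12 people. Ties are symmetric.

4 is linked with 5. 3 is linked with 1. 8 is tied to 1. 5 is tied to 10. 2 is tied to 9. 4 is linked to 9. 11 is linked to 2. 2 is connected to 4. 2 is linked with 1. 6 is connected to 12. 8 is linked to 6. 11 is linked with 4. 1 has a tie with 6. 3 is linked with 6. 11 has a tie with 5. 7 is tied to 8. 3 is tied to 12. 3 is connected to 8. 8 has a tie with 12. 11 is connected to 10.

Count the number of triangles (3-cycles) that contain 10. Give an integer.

1

10's neighbors: 5 and 11.
Neighbor pairs that are themselves tied: 10–5–11. Each forms one triangle with 10, for 1 in total.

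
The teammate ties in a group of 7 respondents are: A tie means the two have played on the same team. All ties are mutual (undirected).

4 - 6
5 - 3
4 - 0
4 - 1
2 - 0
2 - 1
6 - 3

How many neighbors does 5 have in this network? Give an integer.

1

5 is directly tied to 3. That is 1 neighbor, so the degree of 5 is 1.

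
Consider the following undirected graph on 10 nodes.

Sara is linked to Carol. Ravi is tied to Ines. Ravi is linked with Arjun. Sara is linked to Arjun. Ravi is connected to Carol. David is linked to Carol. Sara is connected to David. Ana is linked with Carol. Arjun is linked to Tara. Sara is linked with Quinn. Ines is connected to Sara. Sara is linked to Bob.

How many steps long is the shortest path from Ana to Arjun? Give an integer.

3

One shortest route is Ana – Carol – Sara – Arjun, which uses 3 edges, and at distance 2 from Ana we only reach {David, Ravi, Sara}, which does not include Arjun. So d(Ana,Arjun) = 3.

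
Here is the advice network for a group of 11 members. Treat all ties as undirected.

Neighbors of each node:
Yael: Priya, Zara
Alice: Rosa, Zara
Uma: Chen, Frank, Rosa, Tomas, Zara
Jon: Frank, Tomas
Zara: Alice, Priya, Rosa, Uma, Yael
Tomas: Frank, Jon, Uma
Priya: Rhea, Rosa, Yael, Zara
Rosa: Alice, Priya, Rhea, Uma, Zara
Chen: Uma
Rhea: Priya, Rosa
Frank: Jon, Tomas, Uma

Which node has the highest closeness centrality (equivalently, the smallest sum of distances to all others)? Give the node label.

Farness (sum of distances to all others) for each node — Alice:23, Chen:24, Frank:21, Jon:29, Priya:21, Rhea:23, Rosa:16, Tomas:21, Uma:15, Yael:23, Zara:16.
The smallest farness is 15, for Uma, so Uma has the highest closeness.

Uma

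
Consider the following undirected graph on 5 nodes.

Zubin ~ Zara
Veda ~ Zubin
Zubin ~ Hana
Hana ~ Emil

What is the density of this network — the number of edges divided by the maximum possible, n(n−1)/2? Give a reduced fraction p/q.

2/5

There are 4 edges and 5 nodes, so the maximum possible is C(5,2) = 10.
Density = 4/10 = 2/5.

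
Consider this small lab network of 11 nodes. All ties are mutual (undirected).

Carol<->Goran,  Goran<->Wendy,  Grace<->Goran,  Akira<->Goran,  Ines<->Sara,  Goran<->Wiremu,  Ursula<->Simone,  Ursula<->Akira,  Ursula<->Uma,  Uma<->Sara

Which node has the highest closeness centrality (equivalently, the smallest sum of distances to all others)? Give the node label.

Akira

Farness (sum of distances to all others) for each node — Akira:21, Carol:31, Goran:22, Grace:31, Ines:43, Sara:34, Simone:31, Uma:27, Ursula:22, Wendy:31, Wiremu:31.
The smallest farness is 21, for Akira, so Akira has the highest closeness.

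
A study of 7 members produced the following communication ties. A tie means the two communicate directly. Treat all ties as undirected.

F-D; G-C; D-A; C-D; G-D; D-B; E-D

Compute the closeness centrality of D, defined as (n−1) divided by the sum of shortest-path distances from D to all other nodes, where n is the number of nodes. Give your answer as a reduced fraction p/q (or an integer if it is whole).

Distances from D: A:1, B:1, C:1, E:1, F:1, G:1. Sum = 6.
n = 7, so closeness = 6/6 = 1.

1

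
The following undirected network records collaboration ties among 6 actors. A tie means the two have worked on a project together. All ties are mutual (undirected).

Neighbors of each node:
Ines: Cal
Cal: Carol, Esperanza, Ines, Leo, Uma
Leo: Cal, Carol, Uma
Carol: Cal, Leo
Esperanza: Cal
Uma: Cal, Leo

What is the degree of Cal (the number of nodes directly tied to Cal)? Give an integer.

Cal is directly tied to Carol, Esperanza, Ines, Leo, and Uma. That is 5 neighbors, so the degree of Cal is 5.

5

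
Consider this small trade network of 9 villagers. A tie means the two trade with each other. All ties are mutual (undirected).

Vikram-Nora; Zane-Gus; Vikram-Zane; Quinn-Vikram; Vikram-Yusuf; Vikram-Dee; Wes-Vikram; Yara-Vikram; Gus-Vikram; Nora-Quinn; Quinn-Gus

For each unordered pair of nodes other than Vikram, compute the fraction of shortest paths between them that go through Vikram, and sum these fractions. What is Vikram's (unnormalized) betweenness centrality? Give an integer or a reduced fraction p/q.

24

Pairs whose geodesics pass through Vikram — Gus–Dee: 1; Gus–Yusuf: 1; Gus–Wes: 1; Gus–Nora: 1/2; Gus–Yara: 1; Dee–Zane: 1; Dee–Yusuf: 1; Dee–Wes: 1; Dee–Nora: 1; Dee–Yara: 1; Dee–Quinn: 1; Zane–Yusuf: 1; Zane–Wes: 1; Zane–Nora: 1 … (+11 more pairs).
All other pairs contribute 0.
Summing the contributions gives betweenness(Vikram) = 24.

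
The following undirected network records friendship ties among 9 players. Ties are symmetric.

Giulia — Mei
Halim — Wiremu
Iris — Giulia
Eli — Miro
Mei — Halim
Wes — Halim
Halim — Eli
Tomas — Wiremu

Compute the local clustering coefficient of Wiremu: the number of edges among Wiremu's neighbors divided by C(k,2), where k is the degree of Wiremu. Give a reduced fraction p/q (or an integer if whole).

0

Wiremu's neighbors: Halim and Tomas (k = 2).
Possible neighbor pairs: C(2,2) = 1. Edges among them: none → e = 0.
Clustering(Wiremu) = 0/1.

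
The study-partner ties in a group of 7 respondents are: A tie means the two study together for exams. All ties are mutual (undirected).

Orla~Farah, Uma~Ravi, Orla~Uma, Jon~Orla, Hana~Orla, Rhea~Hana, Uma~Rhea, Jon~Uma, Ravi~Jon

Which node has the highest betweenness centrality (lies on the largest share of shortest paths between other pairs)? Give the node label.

Unnormalized betweenness of each node: Farah:0, Hana:1, Jon:4/3, Orla:43/6, Ravi:0, Rhea:5/6, Uma:14/3.
Orla has the largest value, 43/6, making it the main broker — the node through which the most shortest paths run.

Orla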